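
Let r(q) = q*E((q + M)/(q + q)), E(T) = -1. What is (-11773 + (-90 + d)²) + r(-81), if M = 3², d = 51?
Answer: -10171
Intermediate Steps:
M = 9
r(q) = -q (r(q) = q*(-1) = -q)
(-11773 + (-90 + d)²) + r(-81) = (-11773 + (-90 + 51)²) - 1*(-81) = (-11773 + (-39)²) + 81 = (-11773 + 1521) + 81 = -10252 + 81 = -10171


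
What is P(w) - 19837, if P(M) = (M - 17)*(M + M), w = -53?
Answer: -12417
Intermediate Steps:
P(M) = 2*M*(-17 + M) (P(M) = (-17 + M)*(2*M) = 2*M*(-17 + M))
P(w) - 19837 = 2*(-53)*(-17 - 53) - 19837 = 2*(-53)*(-70) - 19837 = 7420 - 19837 = -12417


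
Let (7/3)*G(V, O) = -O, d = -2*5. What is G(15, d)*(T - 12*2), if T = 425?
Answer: 12030/7 ≈ 1718.6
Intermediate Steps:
d = -10
G(V, O) = -3*O/7 (G(V, O) = 3*(-O)/7 = -3*O/7)
G(15, d)*(T - 12*2) = (-3/7*(-10))*(425 - 12*2) = 30*(425 - 24)/7 = (30/7)*401 = 12030/7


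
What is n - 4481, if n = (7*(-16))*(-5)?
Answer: -3921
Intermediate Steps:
n = 560 (n = -112*(-5) = 560)
n - 4481 = 560 - 4481 = -3921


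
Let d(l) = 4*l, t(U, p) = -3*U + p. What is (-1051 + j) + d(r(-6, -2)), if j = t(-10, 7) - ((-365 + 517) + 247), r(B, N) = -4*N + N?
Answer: -1389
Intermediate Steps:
r(B, N) = -3*N
t(U, p) = p - 3*U
j = -362 (j = (7 - 3*(-10)) - ((-365 + 517) + 247) = (7 + 30) - (152 + 247) = 37 - 1*399 = 37 - 399 = -362)
(-1051 + j) + d(r(-6, -2)) = (-1051 - 362) + 4*(-3*(-2)) = -1413 + 4*6 = -1413 + 24 = -1389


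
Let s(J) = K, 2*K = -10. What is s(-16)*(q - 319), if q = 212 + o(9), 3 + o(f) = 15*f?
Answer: -125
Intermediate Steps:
K = -5 (K = (½)*(-10) = -5)
o(f) = -3 + 15*f
s(J) = -5
q = 344 (q = 212 + (-3 + 15*9) = 212 + (-3 + 135) = 212 + 132 = 344)
s(-16)*(q - 319) = -5*(344 - 319) = -5*25 = -125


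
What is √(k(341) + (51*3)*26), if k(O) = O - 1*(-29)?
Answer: 2*√1087 ≈ 65.939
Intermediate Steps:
k(O) = 29 + O (k(O) = O + 29 = 29 + O)
√(k(341) + (51*3)*26) = √((29 + 341) + (51*3)*26) = √(370 + 153*26) = √(370 + 3978) = √4348 = 2*√1087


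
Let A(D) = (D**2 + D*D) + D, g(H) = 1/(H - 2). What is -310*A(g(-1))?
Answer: 310/9 ≈ 34.444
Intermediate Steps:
g(H) = 1/(-2 + H)
A(D) = D + 2*D**2 (A(D) = (D**2 + D**2) + D = 2*D**2 + D = D + 2*D**2)
-310*A(g(-1)) = -310*(1 + 2/(-2 - 1))/(-2 - 1) = -310*(1 + 2/(-3))/(-3) = -(-310)*(1 + 2*(-1/3))/3 = -(-310)*(1 - 2/3)/3 = -(-310)/(3*3) = -310*(-1/9) = 310/9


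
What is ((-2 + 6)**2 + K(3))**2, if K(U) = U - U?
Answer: 256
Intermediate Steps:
K(U) = 0
((-2 + 6)**2 + K(3))**2 = ((-2 + 6)**2 + 0)**2 = (4**2 + 0)**2 = (16 + 0)**2 = 16**2 = 256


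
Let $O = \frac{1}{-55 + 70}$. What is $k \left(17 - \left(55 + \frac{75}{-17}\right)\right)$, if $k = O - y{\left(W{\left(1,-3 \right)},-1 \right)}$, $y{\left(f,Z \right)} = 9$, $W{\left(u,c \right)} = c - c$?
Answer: $\frac{76514}{255} \approx 300.05$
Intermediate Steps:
$W{\left(u,c \right)} = 0$
$O = \frac{1}{15} \approx 0.066667$
$k = - \frac{134}{15}$ ($k = \frac{1}{15} - 9 = - \frac{134}{15} \approx -8.9333$)
$k \left(17 - \left(55 + \frac{75}{-17}\right)\right) = - \frac{134 \left(17 - \left(55 + \frac{75}{-17}\right)\right)}{15} = - \frac{134 \left(17 - \frac{860}{17}\right)}{15} = \left(- \frac{134}{15}\right) \left(- \frac{571}{17}\right) = \frac{76514}{255}$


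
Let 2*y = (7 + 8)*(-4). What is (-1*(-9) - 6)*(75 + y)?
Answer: 135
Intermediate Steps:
y = -30 (y = ((7 + 8)*(-4))/2 = (15*(-4))/2 = (½)*(-60) = -30)
(-1*(-9) - 6)*(75 + y) = (-1*(-9) - 6)*(75 - 30) = (9 - 6)*45 = 3*45 = 135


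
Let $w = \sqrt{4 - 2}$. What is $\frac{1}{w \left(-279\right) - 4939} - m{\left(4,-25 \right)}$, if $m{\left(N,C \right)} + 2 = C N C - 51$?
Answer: $- \frac{59310486372}{24238039} + \frac{279 \sqrt{2}}{24238039} \approx -2447.0$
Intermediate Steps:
$w = \sqrt{2} \approx 1.4142$
$m{\left(N,C \right)} = -53 + N C^{2}$ ($m{\left(N,C \right)} = -2 + \left(C N C - 51\right) = -2 + \left(N C^{2} - 51\right) = -2 + \left(-51 + N C^{2}\right) = -53 + N C^{2}$)
$\frac{1}{w \left(-279\right) - 4939} - m{\left(4,-25 \right)} = \frac{1}{\sqrt{2} \left(-279\right) - 4939} - \left(-53 + 4 \left(-25\right)^{2}\right) = \frac{1}{- 279 \sqrt{2} - 4939} - \left(-53 + 4 \cdot 625\right) = \frac{1}{-4939 - 279 \sqrt{2}} - \left(-53 + 2500\right) = \frac{1}{-4939 - 279 \sqrt{2}} - 2447 = -2447 + \frac{1}{-4939 - 279 \sqrt{2}}$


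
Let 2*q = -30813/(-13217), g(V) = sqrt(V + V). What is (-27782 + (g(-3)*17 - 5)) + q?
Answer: -734490745/26434 + 17*I*sqrt(6) ≈ -27786.0 + 41.641*I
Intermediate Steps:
g(V) = sqrt(2)*sqrt(V) (g(V) = sqrt(2*V) = sqrt(2)*sqrt(V))
q = 30813/26434 (q = (-30813/(-13217))/2 = (-30813*(-1/13217))/2 = (1/2)*(30813/13217) = 30813/26434 ≈ 1.1657)
(-27782 + (g(-3)*17 - 5)) + q = (-27782 + ((sqrt(2)*sqrt(-3))*17 - 5)) + 30813/26434 = (-27782 + ((sqrt(2)*(I*sqrt(3)))*17 - 5)) + 30813/26434 = (-27782 + ((I*sqrt(6))*17 - 5)) + 30813/26434 = (-27782 + (17*I*sqrt(6) - 5)) + 30813/26434 = (-27782 + (-5 + 17*I*sqrt(6))) + 30813/26434 = (-27787 + 17*I*sqrt(6)) + 30813/26434 = -734490745/26434 + 17*I*sqrt(6)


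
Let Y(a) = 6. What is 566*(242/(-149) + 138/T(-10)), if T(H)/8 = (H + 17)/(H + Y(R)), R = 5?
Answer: -6777850/1043 ≈ -6498.4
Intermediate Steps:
T(H) = 8*(17 + H)/(6 + H) (T(H) = 8*((H + 17)/(H + 6)) = 8*((17 + H)/(6 + H)) = 8*(17 + H)/(6 + H))
566*(242/(-149) + 138/T(-10)) = 566*(242/(-149) + 138/((8*(17 - 10)/(6 - 10)))) = 566*(242*(-1/149) + 138/((8*7/(-4)))) = 566*(-242/149 + 138/((8*(-¼)*7))) = 566*(-242/149 + 138/(-14)) = 566*(-242/149 + 138*(-1/14)) = 566*(-242/149 - 69/7) = 566*(-11975/1043) = -6777850/1043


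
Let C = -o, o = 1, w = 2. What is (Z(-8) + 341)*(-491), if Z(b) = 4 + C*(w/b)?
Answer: -678071/4 ≈ -1.6952e+5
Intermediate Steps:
C = -1 (C = -1*1 = -1)
Z(b) = 4 - 2/b
(Z(-8) + 341)*(-491) = ((4 - 2/(-8)) + 341)*(-491) = ((4 - 2*(-1/8)) + 341)*(-491) = ((4 + 1/4) + 341)*(-491) = (17/4 + 341)*(-491) = (1381/4)*(-491) = -678071/4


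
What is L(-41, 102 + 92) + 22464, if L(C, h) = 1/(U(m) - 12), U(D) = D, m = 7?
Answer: 112319/5 ≈ 22464.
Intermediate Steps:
L(C, h) = -⅕ (L(C, h) = 1/(7 - 12) = 1/(-5) = -⅕)
L(-41, 102 + 92) + 22464 = -⅕ + 22464 = 112319/5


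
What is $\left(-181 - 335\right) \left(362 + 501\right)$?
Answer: $-445308$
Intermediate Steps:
$\left(-181 - 335\right) \left(362 + 501\right) = \left(-516\right) 863 = -445308$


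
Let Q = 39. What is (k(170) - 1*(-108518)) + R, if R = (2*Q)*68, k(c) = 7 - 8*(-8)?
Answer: 113893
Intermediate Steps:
k(c) = 71 (k(c) = 7 + 64 = 71)
R = 5304 (R = (2*39)*68 = 78*68 = 5304)
(k(170) - 1*(-108518)) + R = (71 - 1*(-108518)) + 5304 = (71 + 108518) + 5304 = 108589 + 5304 = 113893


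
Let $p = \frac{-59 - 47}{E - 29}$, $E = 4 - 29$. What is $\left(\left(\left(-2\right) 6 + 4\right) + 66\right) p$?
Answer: $\frac{3074}{27} \approx 113.85$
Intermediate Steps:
$E = -25$
$p = \frac{53}{27}$ ($p = \frac{-59 - 47}{-25 - 29} = - \frac{106}{-54} = \left(-106\right) \left(- \frac{1}{54}\right) = \frac{53}{27} \approx 1.963$)
$\left(\left(\left(-2\right) 6 + 4\right) + 66\right) p = \left(\left(\left(-2\right) 6 + 4\right) + 66\right) \frac{53}{27} = \left(\left(-12 + 4\right) + 66\right) \frac{53}{27} = \left(-8 + 66\right) \frac{53}{27} = 58 \cdot \frac{53}{27} = \frac{3074}{27}$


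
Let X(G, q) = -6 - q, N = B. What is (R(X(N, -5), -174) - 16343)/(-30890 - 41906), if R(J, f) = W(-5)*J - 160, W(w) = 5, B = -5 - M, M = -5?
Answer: 4127/18199 ≈ 0.22677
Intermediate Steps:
B = 0 (B = -5 - 1*(-5) = -5 + 5 = 0)
N = 0
R(J, f) = -160 + 5*J (R(J, f) = 5*J - 160 = -160 + 5*J)
(R(X(N, -5), -174) - 16343)/(-30890 - 41906) = ((-160 + 5*(-6 - 1*(-5))) - 16343)/(-30890 - 41906) = ((-160 + 5*(-6 + 5)) - 16343)/(-72796) = ((-160 + 5*(-1)) - 16343)*(-1/72796) = ((-160 - 5) - 16343)*(-1/72796) = (-165 - 16343)*(-1/72796) = -16508*(-1/72796) = 4127/18199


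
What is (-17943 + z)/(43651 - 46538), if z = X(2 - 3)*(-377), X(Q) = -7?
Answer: 15304/2887 ≈ 5.3010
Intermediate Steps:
z = 2639 (z = -7*(-377) = 2639)
(-17943 + z)/(43651 - 46538) = (-17943 + 2639)/(43651 - 46538) = -15304/(-2887) = -15304*(-1/2887) = 15304/2887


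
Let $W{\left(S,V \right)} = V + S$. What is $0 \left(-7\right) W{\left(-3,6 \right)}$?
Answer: $0$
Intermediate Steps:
$W{\left(S,V \right)} = S + V$
$0 \left(-7\right) W{\left(-3,6 \right)} = 0 \left(-7\right) \left(-3 + 6\right) = 0 \cdot 3 = 0$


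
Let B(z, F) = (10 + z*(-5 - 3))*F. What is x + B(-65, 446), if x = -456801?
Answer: -220421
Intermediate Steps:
B(z, F) = F*(10 - 8*z) (B(z, F) = (10 + z*(-8))*F = (10 - 8*z)*F = F*(10 - 8*z))
x + B(-65, 446) = -456801 + 2*446*(5 - 4*(-65)) = -456801 + 2*446*(5 + 260) = -456801 + 2*446*265 = -456801 + 236380 = -220421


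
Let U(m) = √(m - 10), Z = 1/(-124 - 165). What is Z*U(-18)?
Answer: -2*I*√7/289 ≈ -0.01831*I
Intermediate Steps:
Z = -1/289 (Z = 1/(-289) = -1/289 ≈ -0.0034602)
U(m) = √(-10 + m)
Z*U(-18) = -√(-10 - 18)/289 = -2*I*√7/289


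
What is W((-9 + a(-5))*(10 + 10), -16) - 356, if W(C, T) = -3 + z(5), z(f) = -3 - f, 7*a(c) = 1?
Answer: -367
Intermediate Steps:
a(c) = ⅐ (a(c) = (⅐)*1 = ⅐)
W(C, T) = -11 (W(C, T) = -3 + (-3 - 1*5) = -3 + (-3 - 5) = -3 - 8 = -11)
W((-9 + a(-5))*(10 + 10), -16) - 356 = -11 - 356 = -367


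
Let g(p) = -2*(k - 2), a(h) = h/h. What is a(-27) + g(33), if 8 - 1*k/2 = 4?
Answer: -11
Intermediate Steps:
k = 8 (k = 16 - 2*4 = 16 - 8 = 8)
a(h) = 1
g(p) = -12 (g(p) = -2*(8 - 2) = -2*6 = -12)
a(-27) + g(33) = 1 - 12 = -11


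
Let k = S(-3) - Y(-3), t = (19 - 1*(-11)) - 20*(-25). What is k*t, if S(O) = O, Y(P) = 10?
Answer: -6890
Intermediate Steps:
t = 530 (t = (19 + 11) + 500 = 30 + 500 = 530)
k = -13 (k = -3 - 1*10 = -3 - 10 = -13)
k*t = -13*530 = -6890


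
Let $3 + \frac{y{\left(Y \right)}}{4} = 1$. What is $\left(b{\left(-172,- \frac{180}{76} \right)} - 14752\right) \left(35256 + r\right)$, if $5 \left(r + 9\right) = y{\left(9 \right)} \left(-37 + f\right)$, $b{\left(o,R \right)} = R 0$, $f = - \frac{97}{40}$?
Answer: $- \frac{13022357504}{25} \approx -5.2089 \cdot 10^{8}$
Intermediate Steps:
$y{\left(Y \right)} = -8$ ($y{\left(Y \right)} = -12 + 4 \cdot 1 = -12 + 4 = -8$)
$f = - \frac{97}{40}$ ($f = \left(-97\right) \frac{1}{40} = - \frac{97}{40} \approx -2.425$)
$b{\left(o,R \right)} = 0$
$r = \frac{1352}{25}$ ($r = -9 + \frac{\left(-8\right) \left(-37 - \frac{97}{40}\right)}{5} = -9 + \frac{\left(-8\right) \left(- \frac{1577}{40}\right)}{5} = -9 + \frac{1}{5} \cdot \frac{1577}{5} = -9 + \frac{1577}{25} = \frac{1352}{25} \approx 54.08$)
$\left(b{\left(-172,- \frac{180}{76} \right)} - 14752\right) \left(35256 + r\right) = \left(0 - 14752\right) \left(35256 + \frac{1352}{25}\right) = \left(-14752\right) \frac{882752}{25} = - \frac{13022357504}{25}$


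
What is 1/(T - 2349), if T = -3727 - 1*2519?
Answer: -1/8595 ≈ -0.00011635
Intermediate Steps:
T = -6246 (T = -3727 - 2519 = -6246)
1/(T - 2349) = 1/(-6246 - 2349) = 1/(-8595) = -1/8595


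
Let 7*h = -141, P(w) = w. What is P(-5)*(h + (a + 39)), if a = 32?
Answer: -1780/7 ≈ -254.29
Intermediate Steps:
h = -141/7 (h = (⅐)*(-141) = -141/7 ≈ -20.143)
P(-5)*(h + (a + 39)) = -5*(-141/7 + (32 + 39)) = -5*(-141/7 + 71) = -5*356/7 = -1780/7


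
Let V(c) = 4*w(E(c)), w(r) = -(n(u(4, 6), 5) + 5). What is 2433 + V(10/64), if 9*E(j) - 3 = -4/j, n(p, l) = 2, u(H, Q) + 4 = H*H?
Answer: 2405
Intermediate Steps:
u(H, Q) = -4 + H**2 (u(H, Q) = -4 + H*H = -4 + H**2)
E(j) = 1/3 - 4/(9*j) (E(j) = 1/3 + (-4/j)/9 = 1/3 - 4/(9*j))
w(r) = -7 (w(r) = -(2 + 5) = -1*7 = -7)
V(c) = -28 (V(c) = 4*(-7) = -28)
2433 + V(10/64) = 2433 - 28 = 2405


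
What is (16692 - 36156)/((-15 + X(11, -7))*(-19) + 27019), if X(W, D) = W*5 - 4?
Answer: -19464/26335 ≈ -0.73909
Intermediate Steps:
X(W, D) = -4 + 5*W (X(W, D) = 5*W - 4 = -4 + 5*W)
(16692 - 36156)/((-15 + X(11, -7))*(-19) + 27019) = (16692 - 36156)/((-15 + (-4 + 5*11))*(-19) + 27019) = -19464/((-15 + (-4 + 55))*(-19) + 27019) = -19464/((-15 + 51)*(-19) + 27019) = -19464/(36*(-19) + 27019) = -19464/(-684 + 27019) = -19464/26335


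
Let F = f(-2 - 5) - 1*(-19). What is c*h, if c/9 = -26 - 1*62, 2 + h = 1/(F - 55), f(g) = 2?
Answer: 27324/17 ≈ 1607.3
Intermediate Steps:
F = 21 (F = 2 - 1*(-19) = 2 + 19 = 21)
h = -69/34 (h = -2 + 1/(21 - 55) = -2 + 1/(-34) = -2 - 1/34 = -69/34 ≈ -2.0294)
c = -792 (c = 9*(-26 - 1*62) = 9*(-26 - 62) = 9*(-88) = -792)
c*h = -792*(-69/34) = 27324/17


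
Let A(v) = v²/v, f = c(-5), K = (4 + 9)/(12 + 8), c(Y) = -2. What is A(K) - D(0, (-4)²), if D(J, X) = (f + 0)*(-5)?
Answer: -187/20 ≈ -9.3500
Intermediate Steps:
K = 13/20 ≈ 0.65000
f = -2
A(v) = v
D(J, X) = 10 (D(J, X) = (-2 + 0)*(-5) = -2*(-5) = 10)
A(K) - D(0, (-4)²) = 13/20 - 1*10 = 13/20 - 10 = -187/20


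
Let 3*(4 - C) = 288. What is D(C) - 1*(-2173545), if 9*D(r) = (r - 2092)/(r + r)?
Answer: 149974696/69 ≈ 2.1735e+6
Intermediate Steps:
C = -92 (C = 4 - ⅓*288 = 4 - 96 = -92)
D(r) = (-2092 + r)/(18*r) (D(r) = ((r - 2092)/(r + r))/9 = ((-2092 + r)/((2*r)))/9 = ((-2092 + r)*(1/(2*r)))/9 = ((-2092 + r)/(2*r))/9 = (-2092 + r)/(18*r))
D(C) - 1*(-2173545) = (1/18)*(-2092 - 92)/(-92) - 1*(-2173545) = (1/18)*(-1/92)*(-2184) + 2173545 = 91/69 + 2173545 = 149974696/69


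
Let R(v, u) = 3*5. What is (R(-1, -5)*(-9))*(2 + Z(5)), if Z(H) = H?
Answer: -945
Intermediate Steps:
R(v, u) = 15
(R(-1, -5)*(-9))*(2 + Z(5)) = (15*(-9))*(2 + 5) = -135*7 = -945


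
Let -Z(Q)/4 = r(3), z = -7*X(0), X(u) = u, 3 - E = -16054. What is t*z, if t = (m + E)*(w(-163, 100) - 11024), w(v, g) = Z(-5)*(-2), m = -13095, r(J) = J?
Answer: 0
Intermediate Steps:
E = 16057 (E = 3 - 1*(-16054) = 3 + 16054 = 16057)
z = 0 (z = -7*0 = 0)
Z(Q) = -12 (Z(Q) = -4*3 = -12)
w(v, g) = 24 (w(v, g) = -12*(-2) = 24)
t = -32582000 (t = (-13095 + 16057)*(24 - 11024) = 2962*(-11000) = -32582000)
t*z = -32582000*0 = 0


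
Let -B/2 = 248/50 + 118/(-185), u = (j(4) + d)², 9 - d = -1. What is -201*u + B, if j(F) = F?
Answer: -36449296/925 ≈ -39405.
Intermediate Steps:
d = 10 (d = 9 - 1*(-1) = 9 + 1 = 10)
u = 196 (u = (4 + 10)² = 14² = 196)
B = -7996/925 (B = -2*(248/50 + 118/(-185)) = -2*(248*(1/50) + 118*(-1/185)) = -2*(124/25 - 118/185) = -2*3998/925 = -7996/925 ≈ -8.6443)
-201*u + B = -201*196 - 7996/925 = -39396 - 7996/925 = -36449296/925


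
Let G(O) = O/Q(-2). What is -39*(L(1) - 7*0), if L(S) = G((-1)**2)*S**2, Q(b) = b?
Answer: 39/2 ≈ 19.500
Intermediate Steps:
G(O) = -O/2 (G(O) = O/(-2) = O*(-1/2) = -O/2)
L(S) = -S**2/2 (L(S) = (-1/2*(-1)**2)*S**2 = (-1/2*1)*S**2 = -S**2/2)
-39*(L(1) - 7*0) = -39*(-1/2*1**2 - 7*0) = -39*(-1/2*1 - 1*0) = -39*(-1/2 + 0) = -39*(-1/2) = 39/2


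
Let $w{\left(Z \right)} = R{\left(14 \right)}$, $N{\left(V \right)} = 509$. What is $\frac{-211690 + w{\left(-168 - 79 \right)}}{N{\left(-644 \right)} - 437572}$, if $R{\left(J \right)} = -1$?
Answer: $\frac{211691}{437063} \approx 0.48435$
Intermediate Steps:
$w{\left(Z \right)} = -1$
$\frac{-211690 + w{\left(-168 - 79 \right)}}{N{\left(-644 \right)} - 437572} = \frac{-211690 - 1}{509 - 437572} = - \frac{211691}{-437063} = \left(-211691\right) \left(- \frac{1}{437063}\right) = \frac{211691}{437063}$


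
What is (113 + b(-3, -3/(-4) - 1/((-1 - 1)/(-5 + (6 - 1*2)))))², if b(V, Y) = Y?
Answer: 205209/16 ≈ 12826.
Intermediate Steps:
(113 + b(-3, -3/(-4) - 1/((-1 - 1)/(-5 + (6 - 1*2)))))² = (113 + (-3/(-4) - 1/((-1 - 1)/(-5 + (6 - 1*2)))))² = (113 + (-3*(-¼) - 1/((-2/(-5 + (6 - 2))))))² = (113 + (¾ - 1/((-2/(-5 + 4)))))² = (113 + (¾ - 1/((-2/(-1)))))² = (113 + (¾ - 1/((-2*(-1)))))² = (113 + (¾ - 1/2))² = (113 + (¾ - 1*½))² = (113 + (¾ - ½))² = (113 + ¼)² = (453/4)² = 205209/16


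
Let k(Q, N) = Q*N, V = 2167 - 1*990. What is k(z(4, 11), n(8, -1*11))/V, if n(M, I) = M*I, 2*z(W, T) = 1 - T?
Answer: 40/107 ≈ 0.37383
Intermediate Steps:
z(W, T) = 1/2 - T/2 (z(W, T) = (1 - T)/2 = 1/2 - T/2)
V = 1177 (V = 2167 - 990 = 1177)
n(M, I) = I*M
k(Q, N) = N*Q
k(z(4, 11), n(8, -1*11))/V = ((-1*11*8)*(1/2 - 1/2*11))/1177 = ((-11*8)*(1/2 - 11/2))*(1/1177) = -88*(-5)*(1/1177) = 440*(1/1177) = 40/107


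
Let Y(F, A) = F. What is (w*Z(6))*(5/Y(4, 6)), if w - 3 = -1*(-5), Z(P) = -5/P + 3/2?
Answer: 20/3 ≈ 6.6667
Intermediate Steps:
Z(P) = 3/2 - 5/P (Z(P) = -5/P + 3*(1/2) = -5/P + 3/2 = 3/2 - 5/P)
w = 8 (w = 3 - 1*(-5) = 3 + 5 = 8)
(w*Z(6))*(5/Y(4, 6)) = (8*(3/2 - 5/6))*(5/4) = (8*(2/3))*(5/4) = (16/3)*(5/4) = 20/3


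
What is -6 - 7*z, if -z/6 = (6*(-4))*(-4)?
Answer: 4026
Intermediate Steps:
z = -576 (z = -6*6*(-4)*(-4) = -(-144)*(-4) = -6*96 = -576)
-6 - 7*z = -6 - 7*(-576) = -6 + 4032 = 4026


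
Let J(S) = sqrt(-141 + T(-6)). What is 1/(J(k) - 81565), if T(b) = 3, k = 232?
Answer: -81565/6652849363 - I*sqrt(138)/6652849363 ≈ -1.226e-5 - 1.7658e-9*I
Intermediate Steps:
J(S) = I*sqrt(138) (J(S) = sqrt(-141 + 3) = sqrt(-138) = I*sqrt(138))
1/(J(k) - 81565) = 1/(I*sqrt(138) - 81565) = 1/(-81565 + I*sqrt(138))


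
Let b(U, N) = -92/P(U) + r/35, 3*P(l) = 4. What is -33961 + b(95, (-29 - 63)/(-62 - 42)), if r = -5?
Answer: -238211/7 ≈ -34030.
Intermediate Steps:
P(l) = 4/3 (P(l) = (⅓)*4 = 4/3)
b(U, N) = -484/7 (b(U, N) = -92/4/3 - 5/35 = -92*¾ - 5*1/35 = -69 - ⅐ = -484/7)
-33961 + b(95, (-29 - 63)/(-62 - 42)) = -33961 - 484/7 = -238211/7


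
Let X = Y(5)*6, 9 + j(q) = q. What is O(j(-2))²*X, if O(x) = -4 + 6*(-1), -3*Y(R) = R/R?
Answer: -200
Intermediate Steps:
Y(R) = -⅓ (Y(R) = -R/(3*R) = -⅓*1 = -⅓)
j(q) = -9 + q
O(x) = -10 (O(x) = -4 - 6 = -10)
X = -2 (X = -⅓*6 = -2)
O(j(-2))²*X = (-10)²*(-2) = 100*(-2) = -200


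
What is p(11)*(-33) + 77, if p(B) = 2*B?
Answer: -649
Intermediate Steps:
p(11)*(-33) + 77 = (2*11)*(-33) + 77 = 22*(-33) + 77 = -726 + 77 = -649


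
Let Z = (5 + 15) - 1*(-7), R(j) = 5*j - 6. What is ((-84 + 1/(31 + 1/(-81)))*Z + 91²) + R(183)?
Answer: 17376407/2510 ≈ 6922.9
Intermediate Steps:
R(j) = -6 + 5*j
Z = 27 (Z = 20 + 7 = 27)
((-84 + 1/(31 + 1/(-81)))*Z + 91²) + R(183) = ((-84 + 1/(31 + 1/(-81)))*27 + 91²) + (-6 + 5*183) = ((-84 + 1/(31 - 1/81))*27 + 8281) + (-6 + 915) = ((-84 + 1/(2510/81))*27 + 8281) + 909 = ((-84 + 81/2510)*27 + 8281) + 909 = (-210759/2510*27 + 8281) + 909 = (-5690493/2510 + 8281) + 909 = 15094817/2510 + 909 = 17376407/2510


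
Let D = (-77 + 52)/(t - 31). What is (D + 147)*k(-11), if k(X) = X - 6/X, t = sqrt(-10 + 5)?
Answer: -713885/462 - 125*I*sqrt(5)/462 ≈ -1545.2 - 0.605*I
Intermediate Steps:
t = I*sqrt(5) (t = sqrt(-5) = I*sqrt(5) ≈ 2.2361*I)
D = -25/(-31 + I*sqrt(5)) (D = (-77 + 52)/(I*sqrt(5) - 31) = -25/(-31 + I*sqrt(5)) ≈ 0.80228 + 0.057869*I)
(D + 147)*k(-11) = ((775/966 + 25*I*sqrt(5)/966) + 147)*(-11 - 6/(-11)) = (142777/966 + 25*I*sqrt(5)/966)*(-11 - 6*(-1/11)) = (142777/966 + 25*I*sqrt(5)/966)*(-11 + 6/11) = (142777/966 + 25*I*sqrt(5)/966)*(-115/11) = -713885/462 - 125*I*sqrt(5)/462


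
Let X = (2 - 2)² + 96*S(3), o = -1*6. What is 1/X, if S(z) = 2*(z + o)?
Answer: -1/576 ≈ -0.0017361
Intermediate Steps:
o = -6
S(z) = -12 + 2*z (S(z) = 2*(z - 6) = 2*(-6 + z) = -12 + 2*z)
X = -576 (X = (2 - 2)² + 96*(-12 + 2*3) = 0² + 96*(-12 + 6) = 0 + 96*(-6) = 0 - 576 = -576)
1/X = 1/(-576) = -1/576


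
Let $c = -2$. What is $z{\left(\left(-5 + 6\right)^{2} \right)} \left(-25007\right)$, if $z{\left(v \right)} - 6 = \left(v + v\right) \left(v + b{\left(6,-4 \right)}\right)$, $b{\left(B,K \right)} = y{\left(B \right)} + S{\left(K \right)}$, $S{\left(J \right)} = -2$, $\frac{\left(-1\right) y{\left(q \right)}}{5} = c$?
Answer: $-600168$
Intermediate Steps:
$y{\left(q \right)} = 10$ ($y{\left(q \right)} = \left(-5\right) \left(-2\right) = 10$)
$b{\left(B,K \right)} = 8$ ($b{\left(B,K \right)} = 10 - 2 = 8$)
$z{\left(v \right)} = 6 + 2 v \left(8 + v\right)$ ($z{\left(v \right)} = 6 + \left(v + v\right) \left(v + 8\right) = 6 + 2 v \left(8 + v\right)$)
$z{\left(\left(-5 + 6\right)^{2} \right)} \left(-25007\right) = \left(6 + 2 \left(\left(-5 + 6\right)^{2}\right)^{2} + 16 \left(-5 + 6\right)^{2}\right) \left(-25007\right) = \left(6 + 2 \left(1^{2}\right)^{2} + 16 \cdot 1^{2}\right) \left(-25007\right) = \left(6 + 2 \cdot 1^{2} + 16 \cdot 1\right) \left(-25007\right) = \left(6 + 2 \cdot 1 + 16\right) \left(-25007\right) = \left(6 + 2 + 16\right) \left(-25007\right) = 24 \left(-25007\right) = -600168$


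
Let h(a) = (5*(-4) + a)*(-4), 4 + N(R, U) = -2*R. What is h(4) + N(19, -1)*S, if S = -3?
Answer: 190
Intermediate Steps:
N(R, U) = -4 - 2*R
h(a) = 80 - 4*a (h(a) = (-20 + a)*(-4) = 80 - 4*a)
h(4) + N(19, -1)*S = (80 - 4*4) + (-4 - 2*19)*(-3) = (80 - 16) + (-4 - 38)*(-3) = 64 - 42*(-3) = 64 + 126 = 190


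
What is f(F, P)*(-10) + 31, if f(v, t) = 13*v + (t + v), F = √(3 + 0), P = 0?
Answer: 31 - 140*√3 ≈ -211.49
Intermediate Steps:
F = √3 ≈ 1.7320
f(v, t) = t + 14*v
f(F, P)*(-10) + 31 = (0 + 14*√3)*(-10) + 31 = (14*√3)*(-10) + 31 = -140*√3 + 31 = 31 - 140*√3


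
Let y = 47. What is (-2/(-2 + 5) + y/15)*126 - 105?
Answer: 1029/5 ≈ 205.80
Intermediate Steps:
(-2/(-2 + 5) + y/15)*126 - 105 = (-2/(-2 + 5) + 47/15)*126 - 105 = (-2/(1*3) + 47*(1/15))*126 - 105 = (-2/3 + 47/15)*126 - 105 = (-2*⅓ + 47/15)*126 - 105 = (-⅔ + 47/15)*126 - 105 = (37/15)*126 - 105 = 1554/5 - 105 = 1029/5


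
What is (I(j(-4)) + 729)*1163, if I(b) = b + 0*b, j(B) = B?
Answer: 843175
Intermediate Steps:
I(b) = b (I(b) = b + 0 = b)
(I(j(-4)) + 729)*1163 = (-4 + 729)*1163 = 725*1163 = 843175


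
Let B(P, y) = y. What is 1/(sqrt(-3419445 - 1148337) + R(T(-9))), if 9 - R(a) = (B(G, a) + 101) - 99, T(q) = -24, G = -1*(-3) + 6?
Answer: 31/4568743 - I*sqrt(4567782)/4568743 ≈ 6.7852e-6 - 0.0004678*I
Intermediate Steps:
G = 9 (G = 3 + 6 = 9)
R(a) = 7 - a (R(a) = 9 - ((a + 101) - 99) = 9 - ((101 + a) - 99) = 9 - (2 + a) = 9 + (-2 - a) = 7 - a)
1/(sqrt(-3419445 - 1148337) + R(T(-9))) = 1/(sqrt(-3419445 - 1148337) + (7 - 1*(-24))) = 1/(sqrt(-4567782) + (7 + 24)) = 1/(I*sqrt(4567782) + 31) = 1/(31 + I*sqrt(4567782))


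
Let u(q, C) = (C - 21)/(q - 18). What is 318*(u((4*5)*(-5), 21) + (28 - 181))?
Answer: -48654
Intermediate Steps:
u(q, C) = (-21 + C)/(-18 + q)
318*(u((4*5)*(-5), 21) + (28 - 181)) = 318*((-21 + 21)/(-18 + (4*5)*(-5)) + (28 - 181)) = 318*(0/(-18 + 20*(-5)) - 153) = 318*(0/(-18 - 100) - 153) = 318*(0/(-118) - 153) = 318*(-1/118*0 - 153) = 318*(0 - 153) = 318*(-153) = -48654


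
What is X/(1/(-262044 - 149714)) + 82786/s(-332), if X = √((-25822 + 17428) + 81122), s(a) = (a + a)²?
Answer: 41393/220448 - 823516*√18182 ≈ -1.1104e+8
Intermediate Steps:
s(a) = 4*a² (s(a) = (2*a)² = 4*a²)
X = 2*√18182 (X = √(-8394 + 81122) = √72728 = 2*√18182 ≈ 269.68)
X/(1/(-262044 - 149714)) + 82786/s(-332) = (2*√18182)/(1/(-262044 - 149714)) + 82786/((4*(-332)²)) = (2*√18182)/(1/(-411758)) + 82786/((4*110224)) = (2*√18182)/(-1/411758) + 82786/440896 = (2*√18182)*(-411758) + 82786*(1/440896) = -823516*√18182 + 41393/220448 = 41393/220448 - 823516*√18182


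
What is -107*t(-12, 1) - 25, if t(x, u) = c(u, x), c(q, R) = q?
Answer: -132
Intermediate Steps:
t(x, u) = u
-107*t(-12, 1) - 25 = -107*1 - 25 = -107 - 25 = -132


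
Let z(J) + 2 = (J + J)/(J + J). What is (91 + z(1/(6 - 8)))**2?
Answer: 8100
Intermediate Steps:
z(J) = -1 (z(J) = -2 + (J + J)/(J + J) = -2 + (2*J)/((2*J)) = -2 + (2*J)*(1/(2*J)) = -2 + 1 = -1)
(91 + z(1/(6 - 8)))**2 = (91 - 1)**2 = 90**2 = 8100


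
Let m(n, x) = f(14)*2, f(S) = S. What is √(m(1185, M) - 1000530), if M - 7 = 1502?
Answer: I*√1000502 ≈ 1000.3*I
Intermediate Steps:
M = 1509 (M = 7 + 1502 = 1509)
m(n, x) = 28 (m(n, x) = 14*2 = 28)
√(m(1185, M) - 1000530) = √(28 - 1000530) = √(-1000502) = I*√1000502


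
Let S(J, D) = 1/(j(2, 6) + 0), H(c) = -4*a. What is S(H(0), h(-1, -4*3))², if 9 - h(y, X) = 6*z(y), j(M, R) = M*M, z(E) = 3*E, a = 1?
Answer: 1/16 ≈ 0.062500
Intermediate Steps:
j(M, R) = M²
h(y, X) = 9 - 18*y (h(y, X) = 9 - 6*3*y = 9 - 18*y)
H(c) = -4 (H(c) = -4*1 = -4)
S(J, D) = ¼ (S(J, D) = 1/(2² + 0) = 1/(4 + 0) = 1/4 = ¼)
S(H(0), h(-1, -4*3))² = (¼)² = 1/16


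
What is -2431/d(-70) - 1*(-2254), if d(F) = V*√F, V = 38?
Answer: 2254 + 2431*I*√70/2660 ≈ 2254.0 + 7.6463*I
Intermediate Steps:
d(F) = 38*√F
-2431/d(-70) - 1*(-2254) = -2431*(-I*√70/2660) - 1*(-2254) = -2431*(-I*√70/2660) + 2254 = -(-2431)*I*√70/2660 + 2254 = 2431*I*√70/2660 + 2254 = 2254 + 2431*I*√70/2660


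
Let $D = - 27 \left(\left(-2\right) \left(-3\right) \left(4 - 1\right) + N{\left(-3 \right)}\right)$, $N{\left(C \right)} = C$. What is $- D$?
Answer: $405$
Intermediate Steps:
$D = -405$ ($D = - 27 \left(\left(-2\right) \left(-3\right) \left(4 - 1\right) - 3\right) = - 27 \left(6 \cdot 3 - 3\right) = - 27 \left(18 - 3\right) = \left(-27\right) 15 = -405$)
$- D = \left(-1\right) \left(-405\right) = 405$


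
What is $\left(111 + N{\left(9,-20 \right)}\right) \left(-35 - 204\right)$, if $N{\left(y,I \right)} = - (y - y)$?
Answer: $-26529$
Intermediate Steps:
$N{\left(y,I \right)} = 0$ ($N{\left(y,I \right)} = \left(-1\right) 0 = 0$)
$\left(111 + N{\left(9,-20 \right)}\right) \left(-35 - 204\right) = \left(111 + 0\right) \left(-35 - 204\right) = 111 \left(-239\right) = -26529$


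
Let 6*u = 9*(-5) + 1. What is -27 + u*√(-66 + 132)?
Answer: -27 - 22*√66/3 ≈ -86.576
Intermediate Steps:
u = -22/3 (u = (9*(-5) + 1)/6 = (-45 + 1)/6 = (⅙)*(-44) = -22/3 ≈ -7.3333)
-27 + u*√(-66 + 132) = -27 - 22*√(-66 + 132)/3 = -27 - 22*√66/3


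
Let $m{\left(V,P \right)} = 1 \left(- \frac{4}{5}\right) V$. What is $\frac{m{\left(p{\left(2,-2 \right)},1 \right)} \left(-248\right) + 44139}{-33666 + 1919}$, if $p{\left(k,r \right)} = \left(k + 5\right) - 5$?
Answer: $- \frac{222679}{158735} \approx -1.4028$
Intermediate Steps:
$p{\left(k,r \right)} = k$ ($p{\left(k,r \right)} = \left(5 + k\right) - 5 = k$)
$m{\left(V,P \right)} = - \frac{4 V}{5}$ ($m{\left(V,P \right)} = 1 \left(\left(-4\right) \frac{1}{5}\right) V = 1 \left(- \frac{4}{5}\right) V = - \frac{4 V}{5}$)
$\frac{m{\left(p{\left(2,-2 \right)},1 \right)} \left(-248\right) + 44139}{-33666 + 1919} = \frac{\left(- \frac{4}{5}\right) 2 \left(-248\right) + 44139}{-33666 + 1919} = \frac{\left(- \frac{8}{5}\right) \left(-248\right) + 44139}{-31747} = \left(\frac{1984}{5} + 44139\right) \left(- \frac{1}{31747}\right) = \frac{222679}{5} \left(- \frac{1}{31747}\right) = - \frac{222679}{158735}$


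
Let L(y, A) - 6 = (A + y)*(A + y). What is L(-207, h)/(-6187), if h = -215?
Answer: -178090/6187 ≈ -28.785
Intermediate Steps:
L(y, A) = 6 + (A + y)**2 (L(y, A) = 6 + (A + y)*(A + y) = 6 + (A + y)**2)
L(-207, h)/(-6187) = (6 + (-215 - 207)**2)/(-6187) = (6 + (-422)**2)*(-1/6187) = (6 + 178084)*(-1/6187) = 178090*(-1/6187) = -178090/6187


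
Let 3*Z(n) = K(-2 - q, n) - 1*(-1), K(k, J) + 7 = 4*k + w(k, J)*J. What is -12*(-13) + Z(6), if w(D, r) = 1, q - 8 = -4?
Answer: 148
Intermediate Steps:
q = 4 (q = 8 - 4 = 4)
K(k, J) = -7 + J + 4*k (K(k, J) = -7 + (4*k + 1*J) = -7 + (4*k + J) = -7 + (J + 4*k) = -7 + J + 4*k)
Z(n) = -10 + n/3 (Z(n) = ((-7 + n + 4*(-2 - 1*4)) - 1*(-1))/3 = ((-7 + n + 4*(-2 - 4)) + 1)/3 = ((-7 + n + 4*(-6)) + 1)/3 = ((-7 + n - 24) + 1)/3 = ((-31 + n) + 1)/3 = (-30 + n)/3 = -10 + n/3)
-12*(-13) + Z(6) = -12*(-13) + (-10 + (⅓)*6) = 156 + (-10 + 2) = 156 - 8 = 148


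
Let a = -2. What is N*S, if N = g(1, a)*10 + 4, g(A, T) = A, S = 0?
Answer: 0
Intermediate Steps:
N = 14 (N = 1*10 + 4 = 10 + 4 = 14)
N*S = 14*0 = 0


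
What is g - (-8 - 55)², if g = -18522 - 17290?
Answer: -39781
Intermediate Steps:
g = -35812
g - (-8 - 55)² = -35812 - (-8 - 55)² = -35812 - 1*(-63)² = -35812 - 1*3969 = -35812 - 3969 = -39781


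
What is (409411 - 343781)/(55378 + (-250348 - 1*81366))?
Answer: -32815/138168 ≈ -0.23750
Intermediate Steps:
(409411 - 343781)/(55378 + (-250348 - 1*81366)) = 65630/(55378 + (-250348 - 81366)) = 65630/(55378 - 331714) = 65630/(-276336) = 65630*(-1/276336) = -32815/138168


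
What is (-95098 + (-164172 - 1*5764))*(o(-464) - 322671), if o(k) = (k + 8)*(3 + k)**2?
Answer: 25769851351398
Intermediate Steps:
o(k) = (3 + k)**2*(8 + k) (o(k) = (8 + k)*(3 + k)**2 = (3 + k)**2*(8 + k))
(-95098 + (-164172 - 1*5764))*(o(-464) - 322671) = (-95098 + (-164172 - 1*5764))*((3 - 464)**2*(8 - 464) - 322671) = (-95098 + (-164172 - 5764))*((-461)**2*(-456) - 322671) = (-95098 - 169936)*(212521*(-456) - 322671) = -265034*(-96909576 - 322671) = -265034*(-97232247) = 25769851351398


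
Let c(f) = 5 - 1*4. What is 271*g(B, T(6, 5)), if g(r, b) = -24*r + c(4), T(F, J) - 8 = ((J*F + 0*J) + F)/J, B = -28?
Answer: 182383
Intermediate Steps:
c(f) = 1 (c(f) = 5 - 4 = 1)
T(F, J) = 8 + (F + F*J)/J (T(F, J) = 8 + ((J*F + 0*J) + F)/J = 8 + ((F*J + 0) + F)/J = 8 + (F*J + F)/J = 8 + (F + F*J)/J)
g(r, b) = 1 - 24*r (g(r, b) = -24*r + 1 = 1 - 24*r)
271*g(B, T(6, 5)) = 271*(1 - 24*(-28)) = 271*(1 + 672) = 271*673 = 182383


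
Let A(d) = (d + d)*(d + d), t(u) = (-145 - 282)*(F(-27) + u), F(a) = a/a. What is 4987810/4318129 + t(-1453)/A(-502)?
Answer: 1926262384369/1088185780516 ≈ 1.7702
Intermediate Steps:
F(a) = 1
t(u) = -427 - 427*u (t(u) = (-145 - 282)*(1 + u) = -427*(1 + u) = -427 - 427*u)
A(d) = 4*d² (A(d) = (2*d)*(2*d) = 4*d²)
4987810/4318129 + t(-1453)/A(-502) = 4987810/4318129 + (-427 - 427*(-1453))/((4*(-502)²)) = 4987810*(1/4318129) + (-427 + 620431)/((4*252004)) = 4987810/4318129 + 620004/1008016 = 4987810/4318129 + 620004*(1/1008016) = 4987810/4318129 + 155001/252004 = 1926262384369/1088185780516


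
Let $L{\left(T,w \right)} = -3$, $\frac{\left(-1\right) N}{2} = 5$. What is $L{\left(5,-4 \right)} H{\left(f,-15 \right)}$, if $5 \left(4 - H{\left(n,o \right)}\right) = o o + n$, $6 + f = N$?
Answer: $\frac{567}{5} \approx 113.4$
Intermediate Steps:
$N = -10$ ($N = \left(-2\right) 5 = -10$)
$f = -16$ ($f = -6 - 10 = -16$)
$H{\left(n,o \right)} = 4 - \frac{n}{5} - \frac{o^{2}}{5}$ ($H{\left(n,o \right)} = 4 - \frac{o o + n}{5} = 4 - \frac{o^{2} + n}{5} = 4 - \frac{n + o^{2}}{5} = 4 - \left(\frac{n}{5} + \frac{o^{2}}{5}\right) = 4 - \frac{n}{5} - \frac{o^{2}}{5}$)
$L{\left(5,-4 \right)} H{\left(f,-15 \right)} = - 3 \left(4 - - \frac{16}{5} - \frac{\left(-15\right)^{2}}{5}\right) = - 3 \left(4 + \frac{16}{5} - 45\right) = \left(-3\right) \left(- \frac{189}{5}\right) = \frac{567}{5}$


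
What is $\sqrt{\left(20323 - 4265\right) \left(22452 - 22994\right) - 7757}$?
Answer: $i \sqrt{8711193} \approx 2951.5 i$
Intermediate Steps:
$\sqrt{\left(20323 - 4265\right) \left(22452 - 22994\right) - 7757} = \sqrt{16058 \left(-542\right) - 7757} = \sqrt{-8703436 - 7757} = \sqrt{-8711193} = i \sqrt{8711193}$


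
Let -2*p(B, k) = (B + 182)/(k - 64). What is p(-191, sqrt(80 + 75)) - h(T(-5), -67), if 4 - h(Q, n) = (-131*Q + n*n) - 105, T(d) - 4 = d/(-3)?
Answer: 43007269/11823 - 9*sqrt(155)/7882 ≈ 3637.6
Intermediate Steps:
T(d) = 4 - d/3 (T(d) = 4 + d/(-3) = 4 + d*(-1/3) = 4 - d/3)
p(B, k) = -(182 + B)/(2*(-64 + k)) (p(B, k) = -(B + 182)/(2*(k - 64)) = -(182 + B)/(2*(-64 + k)))
h(Q, n) = 109 - n**2 + 131*Q (h(Q, n) = 4 - ((-131*Q + n*n) - 105) = 4 - ((-131*Q + n**2) - 105) = 4 - ((n**2 - 131*Q) - 105) = 4 - (-105 + n**2 - 131*Q) = 4 + (105 - n**2 + 131*Q) = 109 - n**2 + 131*Q)
p(-191, sqrt(80 + 75)) - h(T(-5), -67) = (-182 - 1*(-191))/(2*(-64 + sqrt(80 + 75))) - (109 - 1*(-67)**2 + 131*(4 - 1/3*(-5))) = (-182 + 191)/(2*(-64 + sqrt(155))) - (109 - 1*4489 + 131*(4 + 5/3)) = (1/2)*9/(-64 + sqrt(155)) - (109 - 4489 + 131*(17/3)) = 9/(2*(-64 + sqrt(155))) - (109 - 4489 + 2227/3) = 9/(2*(-64 + sqrt(155))) - 1*(-10913/3) = 9/(2*(-64 + sqrt(155))) + 10913/3 = 10913/3 + 9/(2*(-64 + sqrt(155)))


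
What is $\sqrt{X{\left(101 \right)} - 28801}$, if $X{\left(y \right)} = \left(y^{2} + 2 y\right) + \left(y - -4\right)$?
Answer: $i \sqrt{18293} \approx 135.25 i$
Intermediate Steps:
$X{\left(y \right)} = 4 + y^{2} + 3 y$ ($X{\left(y \right)} = \left(y^{2} + 2 y\right) + \left(y + 4\right) = \left(y^{2} + 2 y\right) + \left(4 + y\right) = 4 + y^{2} + 3 y$)
$\sqrt{X{\left(101 \right)} - 28801} = \sqrt{\left(4 + 101^{2} + 3 \cdot 101\right) - 28801} = \sqrt{\left(4 + 10201 + 303\right) - 28801} = \sqrt{10508 - 28801} = \sqrt{-18293} = i \sqrt{18293}$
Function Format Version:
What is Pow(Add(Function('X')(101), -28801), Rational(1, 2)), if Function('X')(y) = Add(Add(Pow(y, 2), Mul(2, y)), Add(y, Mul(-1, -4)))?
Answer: Mul(I, Pow(18293, Rational(1, 2))) ≈ Mul(135.25, I)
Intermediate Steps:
Function('X')(y) = Add(4, Pow(y, 2), Mul(3, y)) (Function('X')(y) = Add(Add(Pow(y, 2), Mul(2, y)), Add(y, 4)) = Add(Add(Pow(y, 2), Mul(2, y)), Add(4, y)) = Add(4, Pow(y, 2), Mul(3, y)))
Pow(Add(Function('X')(101), -28801), Rational(1, 2)) = Pow(Add(Add(4, Pow(101, 2), Mul(3, 101)), -28801), Rational(1, 2)) = Pow(Add(Add(4, 10201, 303), -28801), Rational(1, 2)) = Pow(Add(10508, -28801), Rational(1, 2)) = Pow(-18293, Rational(1, 2)) = Mul(I, Pow(18293, Rational(1, 2)))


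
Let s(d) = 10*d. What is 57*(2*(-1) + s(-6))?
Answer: -3534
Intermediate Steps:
57*(2*(-1) + s(-6)) = 57*(2*(-1) + 10*(-6)) = 57*(-2 - 60) = 57*(-62) = -3534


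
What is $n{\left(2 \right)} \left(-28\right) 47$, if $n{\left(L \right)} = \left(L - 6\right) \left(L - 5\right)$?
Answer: $-15792$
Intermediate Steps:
$n{\left(L \right)} = \left(-6 + L\right) \left(-5 + L\right)$
$n{\left(2 \right)} \left(-28\right) 47 = \left(30 + 2^{2} - 22\right) \left(-28\right) 47 = \left(30 + 4 - 22\right) \left(-28\right) 47 = 12 \left(-28\right) 47 = \left(-336\right) 47 = -15792$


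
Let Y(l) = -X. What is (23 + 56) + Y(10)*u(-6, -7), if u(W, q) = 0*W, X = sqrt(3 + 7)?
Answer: 79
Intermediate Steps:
X = sqrt(10) ≈ 3.1623
u(W, q) = 0
Y(l) = -sqrt(10)
(23 + 56) + Y(10)*u(-6, -7) = (23 + 56) - sqrt(10)*0 = 79 + 0 = 79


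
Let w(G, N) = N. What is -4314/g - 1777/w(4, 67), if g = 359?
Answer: -926981/24053 ≈ -38.539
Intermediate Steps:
-4314/g - 1777/w(4, 67) = -4314/359 - 1777/67 = -926981/24053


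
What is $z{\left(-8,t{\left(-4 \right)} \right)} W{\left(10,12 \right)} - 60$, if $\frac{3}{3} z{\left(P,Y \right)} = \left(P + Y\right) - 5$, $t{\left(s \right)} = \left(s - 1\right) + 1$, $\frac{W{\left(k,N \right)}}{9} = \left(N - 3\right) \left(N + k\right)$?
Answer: $-30354$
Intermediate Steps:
$W{\left(k,N \right)} = 9 \left(-3 + N\right) \left(N + k\right)$ ($W{\left(k,N \right)} = 9 \left(N - 3\right) \left(N + k\right) = 9 \left(-3 + N\right) \left(N + k\right)$)
$t{\left(s \right)} = s$ ($t{\left(s \right)} = \left(-1 + s\right) + 1 = s$)
$z{\left(P,Y \right)} = -5 + P + Y$ ($z{\left(P,Y \right)} = \left(P + Y\right) - 5 = -5 + P + Y$)
$z{\left(-8,t{\left(-4 \right)} \right)} W{\left(10,12 \right)} - 60 = \left(-5 - 8 - 4\right) \left(\left(-27\right) 12 - 270 + 9 \cdot 12^{2} + 9 \cdot 12 \cdot 10\right) - 60 = - 17 \left(-324 - 270 + 9 \cdot 144 + 1080\right) - 60 = - 17 \left(-324 - 270 + 1296 + 1080\right) - 60 = \left(-17\right) 1782 - 60 = -30294 - 60 = -30354$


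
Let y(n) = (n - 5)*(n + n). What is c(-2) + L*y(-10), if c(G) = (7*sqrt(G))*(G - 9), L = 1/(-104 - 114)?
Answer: -150/109 - 77*I*sqrt(2) ≈ -1.3761 - 108.89*I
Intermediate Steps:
y(n) = 2*n*(-5 + n) (y(n) = (-5 + n)*(2*n) = 2*n*(-5 + n))
L = -1/218 (L = 1/(-218) = -1/218 ≈ -0.0045872)
c(G) = 7*sqrt(G)*(-9 + G) (c(G) = (7*sqrt(G))*(-9 + G) = 7*sqrt(G)*(-9 + G))
c(-2) + L*y(-10) = 7*sqrt(-2)*(-9 - 2) - (-10)*(-5 - 10)/109 = 7*(I*sqrt(2))*(-11) - (-10)*(-15)/109 = -77*I*sqrt(2) - 1/218*300 = -77*I*sqrt(2) - 150/109 = -150/109 - 77*I*sqrt(2)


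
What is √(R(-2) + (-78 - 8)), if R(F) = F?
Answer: 2*I*√22 ≈ 9.3808*I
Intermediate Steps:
√(R(-2) + (-78 - 8)) = √(-2 + (-78 - 8)) = √(-2 - 86) = √(-88) = 2*I*√22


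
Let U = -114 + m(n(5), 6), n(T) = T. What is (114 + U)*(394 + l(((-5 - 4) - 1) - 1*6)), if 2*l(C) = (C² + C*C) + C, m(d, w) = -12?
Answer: -7704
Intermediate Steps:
l(C) = C² + C/2 (l(C) = ((C² + C*C) + C)/2 = ((C² + C²) + C)/2 = (2*C² + C)/2 = (C + 2*C²)/2 = C² + C/2)
U = -126 (U = -114 - 12 = -126)
(114 + U)*(394 + l(((-5 - 4) - 1) - 1*6)) = (114 - 126)*(394 + (((-5 - 4) - 1) - 1*6)*(½ + (((-5 - 4) - 1) - 1*6))) = -12*(394 + ((-9 - 1) - 6)*(½ + ((-9 - 1) - 6))) = -12*(394 + (-10 - 6)*(½ + (-10 - 6))) = -12*(394 - 16*(½ - 16)) = -12*(394 - 16*(-31/2)) = -12*(394 + 248) = -12*642 = -7704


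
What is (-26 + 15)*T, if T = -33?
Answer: 363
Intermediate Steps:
(-26 + 15)*T = (-26 + 15)*(-33) = -11*(-33) = 363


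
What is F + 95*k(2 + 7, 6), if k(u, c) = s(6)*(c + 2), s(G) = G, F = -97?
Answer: 4463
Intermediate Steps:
k(u, c) = 12 + 6*c (k(u, c) = 6*(c + 2) = 6*(2 + c) = 12 + 6*c)
F + 95*k(2 + 7, 6) = -97 + 95*(12 + 6*6) = -97 + 95*(12 + 36) = -97 + 95*48 = -97 + 4560 = 4463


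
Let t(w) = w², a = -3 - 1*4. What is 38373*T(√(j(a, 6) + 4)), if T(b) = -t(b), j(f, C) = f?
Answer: 115119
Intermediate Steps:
a = -7 (a = -3 - 4 = -7)
T(b) = -b²
38373*T(√(j(a, 6) + 4)) = 38373*(-(√(-7 + 4))²) = 38373*(-(√(-3))²) = 38373*(-(I*√3)²) = 38373*(-1*(-3)) = 38373*3 = 115119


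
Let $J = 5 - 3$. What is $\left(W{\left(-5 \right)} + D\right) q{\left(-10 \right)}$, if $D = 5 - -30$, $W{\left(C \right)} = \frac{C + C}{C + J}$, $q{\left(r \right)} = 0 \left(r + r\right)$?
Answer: $0$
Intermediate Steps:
$J = 2$
$q{\left(r \right)} = 0$ ($q{\left(r \right)} = 0 \cdot 2 r = 0$)
$W{\left(C \right)} = \frac{2 C}{2 + C}$ ($W{\left(C \right)} = \frac{C + C}{C + 2} = \frac{2 C}{2 + C}$)
$D = 35$ ($D = 5 + 30 = 35$)
$\left(W{\left(-5 \right)} + D\right) q{\left(-10 \right)} = \left(2 \left(-5\right) \frac{1}{2 - 5} + 35\right) 0 = \left(2 \left(-5\right) \frac{1}{-3} + 35\right) 0 = \left(2 \left(-5\right) \left(- \frac{1}{3}\right) + 35\right) 0 = \left(\frac{10}{3} + 35\right) 0 = \frac{115}{3} \cdot 0 = 0$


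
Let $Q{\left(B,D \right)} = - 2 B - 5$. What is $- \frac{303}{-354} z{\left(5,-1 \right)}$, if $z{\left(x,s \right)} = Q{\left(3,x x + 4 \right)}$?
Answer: $- \frac{1111}{118} \approx -9.4153$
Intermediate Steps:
$Q{\left(B,D \right)} = -5 - 2 B$
$z{\left(x,s \right)} = -11$ ($z{\left(x,s \right)} = -5 - 6 = -11$)
$- \frac{303}{-354} z{\left(5,-1 \right)} = - \frac{303}{-354} \left(-11\right) = \left(-303\right) \left(- \frac{1}{354}\right) \left(-11\right) = \frac{101}{118} \left(-11\right) = - \frac{1111}{118}$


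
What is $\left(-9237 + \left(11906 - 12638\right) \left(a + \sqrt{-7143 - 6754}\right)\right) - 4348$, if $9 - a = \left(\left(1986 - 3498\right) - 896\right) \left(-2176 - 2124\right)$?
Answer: $7579400627 - 732 i \sqrt{13897} \approx 7.5794 \cdot 10^{9} - 86292.0 i$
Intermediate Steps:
$a = -10354391$ ($a = 9 - \left(\left(1986 - 3498\right) - 896\right) \left(-2176 - 2124\right) = 9 - \left(-1512 - 896\right) \left(-4300\right) = 9 - \left(-2408\right) \left(-4300\right) = 9 - 10354400 = -10354391$)
$\left(-9237 + \left(11906 - 12638\right) \left(a + \sqrt{-7143 - 6754}\right)\right) - 4348 = \left(-9237 + \left(11906 - 12638\right) \left(-10354391 + \sqrt{-7143 - 6754}\right)\right) - 4348 = \left(-9237 - 732 \left(-10354391 + \sqrt{-13897}\right)\right) - 4348 = \left(-9237 - 732 \left(-10354391 + i \sqrt{13897}\right)\right) - 4348 = \left(-9237 + \left(7579414212 - 732 i \sqrt{13897}\right)\right) - 4348 = \left(7579404975 - 732 i \sqrt{13897}\right) - 4348 = 7579400627 - 732 i \sqrt{13897}$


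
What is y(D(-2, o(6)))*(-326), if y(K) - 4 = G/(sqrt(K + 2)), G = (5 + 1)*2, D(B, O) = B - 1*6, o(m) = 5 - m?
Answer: -1304 + 652*I*sqrt(6) ≈ -1304.0 + 1597.1*I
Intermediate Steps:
D(B, O) = -6 + B (D(B, O) = B - 6 = -6 + B)
G = 12 (G = 6*2 = 12)
y(K) = 4 + 12/sqrt(2 + K) (y(K) = 4 + 12/(sqrt(K + 2)) = 4 + 12/(sqrt(2 + K)) = 4 + 12/sqrt(2 + K))
y(D(-2, o(6)))*(-326) = (4 + 12/sqrt(2 + (-6 - 2)))*(-326) = (4 + 12/sqrt(2 - 8))*(-326) = (4 + 12/sqrt(-6))*(-326) = (4 + 12*(-I*sqrt(6)/6))*(-326) = (4 - 2*I*sqrt(6))*(-326) = -1304 + 652*I*sqrt(6)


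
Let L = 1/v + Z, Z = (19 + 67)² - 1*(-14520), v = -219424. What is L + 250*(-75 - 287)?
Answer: -15048975617/219424 ≈ -68584.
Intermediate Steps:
Z = 21916 (Z = 86² + 14520 = 7396 + 14520 = 21916)
L = 4808896383/219424 (L = 1/(-219424) + 21916 = -1/219424 + 21916 = 4808896383/219424 ≈ 21916.)
L + 250*(-75 - 287) = 4808896383/219424 + 250*(-75 - 287) = 4808896383/219424 + 250*(-362) = 4808896383/219424 - 90500 = -15048975617/219424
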